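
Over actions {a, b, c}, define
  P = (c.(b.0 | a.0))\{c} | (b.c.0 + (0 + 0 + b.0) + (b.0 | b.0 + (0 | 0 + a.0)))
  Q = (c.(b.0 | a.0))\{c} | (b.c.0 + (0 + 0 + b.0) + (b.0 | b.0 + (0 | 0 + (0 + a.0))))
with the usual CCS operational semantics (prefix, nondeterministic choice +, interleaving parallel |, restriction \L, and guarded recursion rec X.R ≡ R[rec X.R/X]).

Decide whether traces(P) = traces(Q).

Reachable graph of P (6 states):
  s0 = (c.(b.0 | a.0))\{c} | (b.c.0 + (0 + 0 + b.0) + (b.0 | b.0 + (0 | 0 + a.0))) ⊢ =a=> s1, =b=> s1, =b=> s2, =b=> s3, =b=> s4
  s1 = (c.(b.0 | a.0))\{c} | 0 ⊢ stopped
  s2 = (c.(b.0 | a.0))\{c} | (0 | b.0) ⊢ =b=> s5
  s3 = (c.(b.0 | a.0))\{c} | (b.0 | 0) ⊢ =b=> s5
  s4 = (c.(b.0 | a.0))\{c} | c.0 ⊢ =c=> s1
  s5 = (c.(b.0 | a.0))\{c} | (0 | 0) ⊢ stopped
Reachable graph of Q (6 states):
  t0 = (c.(b.0 | a.0))\{c} | (b.c.0 + (0 + 0 + b.0) + (b.0 | b.0 + (0 | 0 + (0 + a.0)))) ⊢ =a=> t1, =b=> t1, =b=> t2, =b=> t3, =b=> t4
  t1 = (c.(b.0 | a.0))\{c} | 0 ⊢ stopped
  t2 = (c.(b.0 | a.0))\{c} | (0 | b.0) ⊢ =b=> t5
  t3 = (c.(b.0 | a.0))\{c} | (b.0 | 0) ⊢ =b=> t5
  t4 = (c.(b.0 | a.0))\{c} | c.0 ⊢ =c=> t1
  t5 = (c.(b.0 | a.0))\{c} | (0 | 0) ⊢ stopped
Bisimilarity quotient blocks:
  B0 = {s0, t0}
  B1 = {s4, t4}
  B2 = {s1, s5, t1, t5}
  B3 = {s2, s3, t2, t3}
s0 ∈ B0, t0 ∈ B0 → same block
Bisimilar ⇒ trace-equivalent.

traces(P) = traces(Q)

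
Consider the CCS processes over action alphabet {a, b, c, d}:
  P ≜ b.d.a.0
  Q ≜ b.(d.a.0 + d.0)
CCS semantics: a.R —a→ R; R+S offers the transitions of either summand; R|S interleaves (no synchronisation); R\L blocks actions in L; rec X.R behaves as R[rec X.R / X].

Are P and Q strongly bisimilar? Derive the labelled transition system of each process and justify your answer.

NO

Reachable graph of P (4 states):
  m0 = b.d.a.0 has moves -b-> m1
  m1 = d.a.0 has moves -d-> m2
  m2 = a.0 has moves -a-> m3
  m3 = 0 has moves stopped
Reachable graph of Q (4 states):
  n0 = b.(d.a.0 + d.0) has moves -b-> n1
  n1 = d.a.0 + d.0 has moves -d-> n2, -d-> n3
  n2 = 0 has moves stopped
  n3 = a.0 has moves -a-> n2
Bisimilarity quotient blocks:
  B0 = {m0}
  B1 = {m1}
  B2 = {m2, n3}
  B3 = {m3, n2}
  B4 = {n0}
  B5 = {n1}
m0 ∈ B0, n0 ∈ B4 → different blocks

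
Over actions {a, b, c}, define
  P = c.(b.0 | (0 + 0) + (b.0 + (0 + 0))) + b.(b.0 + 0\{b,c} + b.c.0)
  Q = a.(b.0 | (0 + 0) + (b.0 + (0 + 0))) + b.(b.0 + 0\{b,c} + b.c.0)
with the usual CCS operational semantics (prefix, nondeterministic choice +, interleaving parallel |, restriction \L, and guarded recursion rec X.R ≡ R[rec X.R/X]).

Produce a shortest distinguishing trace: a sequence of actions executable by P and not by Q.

c

Reachable graph of P (6 states):
  s0 = c.(b.0 | (0 + 0) + (b.0 + (0 + 0))) + b.(b.0 + 0\{b,c} + b.c.0) | —b→ s1, —c→ s2
  s1 = b.0 + 0\{b,c} + b.c.0 | —b→ s3, —b→ s4
  s2 = b.0 | (0 + 0) + (b.0 + (0 + 0)) | —b→ s3, —b→ s5
  s3 = 0 | ∅
  s4 = c.0 | —c→ s3
  s5 = 0 | (0 + 0) | ∅
Reachable graph of Q (6 states):
  t0 = a.(b.0 | (0 + 0) + (b.0 + (0 + 0))) + b.(b.0 + 0\{b,c} + b.c.0) | —a→ t1, —b→ t2
  t1 = b.0 | (0 + 0) + (b.0 + (0 + 0)) | —b→ t3, —b→ t4
  t2 = b.0 + 0\{b,c} + b.c.0 | —b→ t3, —b→ t5
  t3 = 0 | ∅
  t4 = 0 | (0 + 0) | ∅
  t5 = c.0 | —c→ t3
Trace ⟨c⟩ through P, begin at {s0}:
  [1] c ⇒ {s2}
  ✓ P
Trace ⟨c⟩ through Q, begin at {t0}:
  [1] c ⇒ ∅  — Q cannot continue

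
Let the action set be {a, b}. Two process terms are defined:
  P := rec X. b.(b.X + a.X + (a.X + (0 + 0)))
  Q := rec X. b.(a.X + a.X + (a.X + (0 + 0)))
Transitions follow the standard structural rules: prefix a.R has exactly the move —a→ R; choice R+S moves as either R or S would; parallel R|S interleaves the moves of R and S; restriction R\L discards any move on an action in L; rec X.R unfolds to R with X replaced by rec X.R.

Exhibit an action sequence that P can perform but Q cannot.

bb

LTS(P): 2 reachable states
  u0 = rec X. b.(b.X + a.X + (a.X + (0 + 0))) ⊢ -b-> u1
  u1 = b.(rec X. b.(b.X + a.X + (a.X + (0 + 0)))) + a.(rec X. b.(b.X + a.X + (a.X + (0 + 0)))) + (a.(rec X. b.(b.X + a.X + (a.X + (0 + 0)))) + (0 + 0)) ⊢ -a-> u0, -b-> u0
LTS(Q): 2 reachable states
  v0 = rec X. b.(a.X + a.X + (a.X + (0 + 0))) ⊢ -b-> v1
  v1 = a.(rec X. b.(a.X + a.X + (a.X + (0 + 0)))) + a.(rec X. b.(a.X + a.X + (a.X + (0 + 0)))) + (a.(rec X. b.(a.X + a.X + (a.X + (0 + 0)))) + (0 + 0)) ⊢ -a-> v0
Run σ = ⟨bb⟩ on P: start {u0}
  after b @ step 1: {u1}
  after b @ step 2: {u0}
  — P admits the full trace.
Run σ = ⟨bb⟩ on Q: start {v0}
  after b @ step 1: {v1}
  after b @ step 2: no successor for Q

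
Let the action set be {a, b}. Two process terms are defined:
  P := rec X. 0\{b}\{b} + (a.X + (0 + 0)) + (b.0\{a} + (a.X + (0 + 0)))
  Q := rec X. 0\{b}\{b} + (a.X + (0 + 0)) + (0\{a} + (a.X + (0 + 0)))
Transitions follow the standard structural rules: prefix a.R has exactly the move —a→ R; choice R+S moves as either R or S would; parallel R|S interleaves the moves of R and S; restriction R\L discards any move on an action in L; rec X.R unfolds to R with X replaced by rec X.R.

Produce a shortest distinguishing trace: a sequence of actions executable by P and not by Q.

Reachable graph of P (2 states):
  s0 = rec X. 0\{b}\{b} + (a.X + (0 + 0)) + (b.0\{a} + (a.X + (0 + 0))) has moves =a=> s0, =b=> s1
  s1 = 0\{a} has moves ·
Reachable graph of Q (1 states):
  t0 = rec X. 0\{b}\{b} + (a.X + (0 + 0)) + (0\{a} + (a.X + (0 + 0))) has moves =a=> t0
Run σ = ⟨b⟩ on P: start {s0}
  after b @ step 1: {s1}
  — P admits the full trace.
Run σ = ⟨b⟩ on Q: start {t0}
  after b @ step 1: ∅  — Q cannot continue

b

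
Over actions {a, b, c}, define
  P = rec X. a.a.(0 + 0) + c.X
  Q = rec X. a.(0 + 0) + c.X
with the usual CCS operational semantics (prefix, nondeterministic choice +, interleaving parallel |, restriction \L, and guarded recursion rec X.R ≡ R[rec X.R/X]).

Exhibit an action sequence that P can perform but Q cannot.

LTS(P): 3 reachable states
  u0 = rec X. a.a.(0 + 0) + c.X has moves —a→ u1, —c→ u0
  u1 = a.(0 + 0) has moves —a→ u2
  u2 = 0 + 0 has moves ·
LTS(Q): 2 reachable states
  v0 = rec X. a.(0 + 0) + c.X has moves —a→ v1, —c→ v0
  v1 = 0 + 0 has moves ·
Run σ = ⟨aa⟩ on P: start {u0}
  [1] a ⇒ {u1}
  [2] a ⇒ {u2}
  — P admits the full trace.
Run σ = ⟨aa⟩ on Q: start {v0}
  [1] a ⇒ {v1}
  [2] a ⇒ no successor for Q

aa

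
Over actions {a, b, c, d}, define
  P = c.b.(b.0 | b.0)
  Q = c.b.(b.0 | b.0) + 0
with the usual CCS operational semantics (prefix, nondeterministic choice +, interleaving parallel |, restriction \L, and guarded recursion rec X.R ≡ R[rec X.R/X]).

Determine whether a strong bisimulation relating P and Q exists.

Reachable graph of P (6 states):
  s0 = c.b.(b.0 | b.0) ⊢ ··c··> s1
  s1 = b.(b.0 | b.0) ⊢ ··b··> s2
  s2 = b.0 | b.0 ⊢ ··b··> s3, ··b··> s4
  s3 = 0 | b.0 ⊢ ··b··> s5
  s4 = b.0 | 0 ⊢ ··b··> s5
  s5 = 0 | 0 ⊢ deadlocked
Reachable graph of Q (6 states):
  t0 = c.b.(b.0 | b.0) + 0 ⊢ ··c··> t1
  t1 = b.(b.0 | b.0) ⊢ ··b··> t2
  t2 = b.0 | b.0 ⊢ ··b··> t3, ··b··> t4
  t3 = 0 | b.0 ⊢ ··b··> t5
  t4 = b.0 | 0 ⊢ ··b··> t5
  t5 = 0 | 0 ⊢ deadlocked
Partition-refinement fixed point:
  B0 = {s0, t0}
  B1 = {s1, t1}
  B2 = {s2, t2}
  B3 = {s3, s4, t3, t4}
  B4 = {s5, t5}
s0 ∈ B0, t0 ∈ B0 → same block

bisimilar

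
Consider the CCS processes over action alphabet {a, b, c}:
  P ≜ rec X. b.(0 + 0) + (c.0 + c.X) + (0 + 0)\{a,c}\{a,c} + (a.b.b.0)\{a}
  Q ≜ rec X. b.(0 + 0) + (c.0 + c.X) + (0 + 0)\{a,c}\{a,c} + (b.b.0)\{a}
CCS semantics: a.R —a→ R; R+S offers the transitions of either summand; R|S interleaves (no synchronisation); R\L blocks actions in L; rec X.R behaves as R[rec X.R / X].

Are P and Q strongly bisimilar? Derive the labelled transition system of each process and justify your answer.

Reachable graph of P (3 states):
  u0 = rec X. b.(0 + 0) + (c.0 + c.X) + (0 + 0)\{a,c}\{a,c} + (a.b.b.0)\{a} | -b-> u1, -c-> u0, -c-> u2
  u1 = 0 + 0 | (no moves)
  u2 = 0 | (no moves)
Reachable graph of Q (5 states):
  v0 = rec X. b.(0 + 0) + (c.0 + c.X) + (0 + 0)\{a,c}\{a,c} + (b.b.0)\{a} | -b-> v1, -b-> v2, -c-> v0, -c-> v3
  v1 = (b.0)\{a} | -b-> v4
  v2 = 0 + 0 | (no moves)
  v3 = 0 | (no moves)
  v4 = 0\{a} | (no moves)
Bisimilarity quotient blocks:
  B0 = {u0}
  B1 = {u1, u2, v2, v3, v4}
  B2 = {v0}
  B3 = {v1}
u0 ∈ B0, v0 ∈ B2 → different blocks

NO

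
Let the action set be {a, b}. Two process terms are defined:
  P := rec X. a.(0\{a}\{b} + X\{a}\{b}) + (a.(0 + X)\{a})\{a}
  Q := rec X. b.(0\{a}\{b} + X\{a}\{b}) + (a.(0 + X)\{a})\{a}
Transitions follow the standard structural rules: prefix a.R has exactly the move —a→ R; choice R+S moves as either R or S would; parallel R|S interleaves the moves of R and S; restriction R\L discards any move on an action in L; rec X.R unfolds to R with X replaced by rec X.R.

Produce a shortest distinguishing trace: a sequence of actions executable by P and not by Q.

a

P's transition system — 2 states:
  s0 = rec X. a.(0\{a}\{b} + X\{a}\{b}) + (a.(0 + X)\{a})\{a} has moves ··a··> s1
  s1 = 0\{a}\{b} + (rec X. a.(0\{a}\{b} + X\{a}\{b}) + (a.(0 + X)\{a})\{a})\{a}\{b} has moves ∅
Q's transition system — 2 states:
  t0 = rec X. b.(0\{a}\{b} + X\{a}\{b}) + (a.(0 + X)\{a})\{a} has moves ··b··> t1
  t1 = 0\{a}\{b} + (rec X. b.(0\{a}\{b} + X\{a}\{b}) + (a.(0 + X)\{a})\{a})\{a}\{b} has moves ∅
Executing a from P (initial set {s0}):
  after a @ step 1: {s1}
  P completes σ.
Executing a from Q (initial set {t0}):
  after a @ step 1: ∅ (Q stuck)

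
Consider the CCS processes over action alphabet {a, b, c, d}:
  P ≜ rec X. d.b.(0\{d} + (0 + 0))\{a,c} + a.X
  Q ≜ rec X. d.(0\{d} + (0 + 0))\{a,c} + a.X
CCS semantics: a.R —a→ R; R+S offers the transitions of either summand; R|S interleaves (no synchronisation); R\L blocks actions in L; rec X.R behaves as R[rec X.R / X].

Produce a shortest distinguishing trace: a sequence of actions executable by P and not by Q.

db

Reachable graph of P (3 states):
  u0 = rec X. d.b.(0\{d} + (0 + 0))\{a,c} + a.X has moves -a-> u0, -d-> u1
  u1 = b.(0\{d} + (0 + 0))\{a,c} has moves -b-> u2
  u2 = (0\{d} + (0 + 0))\{a,c} has moves (no moves)
Reachable graph of Q (2 states):
  v0 = rec X. d.(0\{d} + (0 + 0))\{a,c} + a.X has moves -a-> v0, -d-> v1
  v1 = (0\{d} + (0 + 0))\{a,c} has moves (no moves)
Executing db from P (initial set {u0}):
  after d @ step 1: {u1}
  after b @ step 2: {u2}
  P completes σ.
Executing db from Q (initial set {v0}):
  after d @ step 1: {v1}
  after b @ step 2: no successor for Q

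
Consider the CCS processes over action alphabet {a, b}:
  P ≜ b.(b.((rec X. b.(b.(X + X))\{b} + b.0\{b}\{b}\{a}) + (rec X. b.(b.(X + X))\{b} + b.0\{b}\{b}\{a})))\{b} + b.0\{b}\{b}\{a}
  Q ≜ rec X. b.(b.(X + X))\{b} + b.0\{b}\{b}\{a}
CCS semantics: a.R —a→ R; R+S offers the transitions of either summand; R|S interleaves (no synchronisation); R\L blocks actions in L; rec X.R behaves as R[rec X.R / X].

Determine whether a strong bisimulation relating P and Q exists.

P's transition system — 3 states:
  p0 = b.(b.((rec X. b.(b.(X + X))\{b} + b.0\{b}\{b}\{a}) + (rec X. b.(b.(X + X))\{b} + b.0\{b}\{b}\{a})))\{b} + b.0\{b}\{b}\{a} :: —b→ p1, —b→ p2
  p1 = (b.((rec X. b.(b.(X + X))\{b} + b.0\{b}\{b}\{a}) + (rec X. b.(b.(X + X))\{b} + b.0\{b}\{b}\{a})))\{b} :: ·
  p2 = 0\{b}\{b}\{a} :: ·
Q's transition system — 3 states:
  q0 = rec X. b.(b.(X + X))\{b} + b.0\{b}\{b}\{a} :: —b→ q1, —b→ q2
  q1 = (b.((rec X. b.(b.(X + X))\{b} + b.0\{b}\{b}\{a}) + (rec X. b.(b.(X + X))\{b} + b.0\{b}\{b}\{a})))\{b} :: ·
  q2 = 0\{b}\{b}\{a} :: ·
Partition-refinement fixed point:
  B0 = {p0, q0}
  B1 = {p1, p2, q1, q2}
p0 ∈ B0, q0 ∈ B0 → same block

YES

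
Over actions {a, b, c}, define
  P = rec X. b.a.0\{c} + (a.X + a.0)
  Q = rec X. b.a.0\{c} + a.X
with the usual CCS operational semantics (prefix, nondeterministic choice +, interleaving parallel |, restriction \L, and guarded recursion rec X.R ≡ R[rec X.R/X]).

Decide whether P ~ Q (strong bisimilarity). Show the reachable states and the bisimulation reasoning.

LTS(P): 4 reachable states
  p0 = rec X. b.a.0\{c} + (a.X + a.0) has moves =a=> p0, =a=> p1, =b=> p2
  p1 = 0 has moves stopped
  p2 = a.0\{c} has moves =a=> p3
  p3 = 0\{c} has moves stopped
LTS(Q): 3 reachable states
  q0 = rec X. b.a.0\{c} + a.X has moves =a=> q0, =b=> q1
  q1 = a.0\{c} has moves =a=> q2
  q2 = 0\{c} has moves stopped
Coarsest stable partition (strong bisimilarity classes):
  B0 = {p0}
  B1 = {p2, q1}
  B2 = {p1, p3, q2}
  B3 = {q0}
p0 ∈ B0, q0 ∈ B3 → different blocks

P ≁ Q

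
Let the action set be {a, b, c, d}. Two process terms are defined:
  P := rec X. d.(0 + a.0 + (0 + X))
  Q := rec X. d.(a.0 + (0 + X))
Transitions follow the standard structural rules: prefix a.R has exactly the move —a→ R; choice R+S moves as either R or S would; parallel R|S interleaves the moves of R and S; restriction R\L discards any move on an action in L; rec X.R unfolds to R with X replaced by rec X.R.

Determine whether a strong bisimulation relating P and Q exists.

YES

LTS(P): 3 reachable states
  p0 = rec X. d.(0 + a.0 + (0 + X)) | =d=> p1
  p1 = 0 + a.0 + (0 + (rec X. d.(0 + a.0 + (0 + X)))) | =a=> p2, =d=> p1
  p2 = 0 | deadlocked
LTS(Q): 3 reachable states
  q0 = rec X. d.(a.0 + (0 + X)) | =d=> q1
  q1 = a.0 + (0 + (rec X. d.(a.0 + (0 + X)))) | =a=> q2, =d=> q1
  q2 = 0 | deadlocked
Bisimilarity quotient blocks:
  B0 = {p0, q0}
  B1 = {p1, q1}
  B2 = {p2, q2}
p0 ∈ B0, q0 ∈ B0 → same block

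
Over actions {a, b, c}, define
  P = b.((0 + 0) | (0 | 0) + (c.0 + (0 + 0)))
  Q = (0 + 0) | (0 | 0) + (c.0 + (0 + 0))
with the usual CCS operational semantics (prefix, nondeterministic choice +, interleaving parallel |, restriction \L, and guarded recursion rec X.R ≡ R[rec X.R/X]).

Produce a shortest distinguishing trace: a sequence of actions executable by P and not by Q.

LTS(P): 3 reachable states
  m0 = b.((0 + 0) | (0 | 0) + (c.0 + (0 + 0))) ⊢ =b=> m1
  m1 = (0 + 0) | (0 | 0) + (c.0 + (0 + 0)) ⊢ =c=> m2
  m2 = 0 ⊢ stopped
LTS(Q): 2 reachable states
  n0 = (0 + 0) | (0 | 0) + (c.0 + (0 + 0)) ⊢ =c=> n1
  n1 = 0 ⊢ stopped
Trace ⟨b⟩ through P, begin at {m0}:
  step 1 (b): {m1}
  P completes σ.
Trace ⟨b⟩ through Q, begin at {n0}:
  step 1 (b): ∅ (Q stuck)

b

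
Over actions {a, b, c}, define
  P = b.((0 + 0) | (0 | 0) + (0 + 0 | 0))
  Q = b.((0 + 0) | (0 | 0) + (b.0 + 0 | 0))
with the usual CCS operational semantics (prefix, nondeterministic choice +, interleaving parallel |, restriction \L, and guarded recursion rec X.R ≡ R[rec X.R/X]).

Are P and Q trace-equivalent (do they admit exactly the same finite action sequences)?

Reachable graph of P (2 states):
  p0 = b.((0 + 0) | (0 | 0) + (0 + 0 | 0)) has moves =b=> p1
  p1 = (0 + 0) | (0 | 0) + (0 + 0 | 0) has moves (no moves)
Reachable graph of Q (3 states):
  q0 = b.((0 + 0) | (0 | 0) + (b.0 + 0 | 0)) has moves =b=> q1
  q1 = (0 + 0) | (0 | 0) + (b.0 + 0 | 0) has moves =b=> q2
  q2 = 0 has moves (no moves)
Run σ = ⟨bb⟩ on Q: start {q0}
  step 1 (b): {q1}
  step 2 (b): {q2}
  ✓ Q
Run σ = ⟨bb⟩ on P: start {p0}
  step 1 (b): {p1}
  step 2 (b): no successor for P

NO — witness ⟨bb⟩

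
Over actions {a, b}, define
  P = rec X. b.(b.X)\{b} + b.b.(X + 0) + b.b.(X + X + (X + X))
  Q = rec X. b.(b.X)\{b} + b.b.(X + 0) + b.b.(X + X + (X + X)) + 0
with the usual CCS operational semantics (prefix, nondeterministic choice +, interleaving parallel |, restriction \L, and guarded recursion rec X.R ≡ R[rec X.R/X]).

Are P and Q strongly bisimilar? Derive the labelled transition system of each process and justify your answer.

LTS(P): 6 reachable states
  s0 = rec X. b.(b.X)\{b} + b.b.(X + 0) + b.b.(X + X + (X + X)) :: --b--▸ s1, --b--▸ s2, --b--▸ s3
  s1 = (b.(rec X. b.(b.X)\{b} + b.b.(X + 0) + b.b.(X + X + (X + X))))\{b} :: deadlocked
  s2 = b.((rec X. b.(b.X)\{b} + b.b.(X + 0) + b.b.(X + X + (X + X))) + (rec X. b.(b.X)\{b} + b.b.(X + 0) + b.b.(X + X + (X + X))) + ((rec X. b.(b.X)\{b} + b.b.(X + 0) + b.b.(X + X + (X + X))) + (rec X. b.(b.X)\{b} + b.b.(X + 0) + b.b.(X + X + (X + X))))) :: --b--▸ s4
  s3 = b.((rec X. b.(b.X)\{b} + b.b.(X + 0) + b.b.(X + X + (X + X))) + 0) :: --b--▸ s5
  s4 = (rec X. b.(b.X)\{b} + b.b.(X + 0) + b.b.(X + X + (X + X))) + (rec X. b.(b.X)\{b} + b.b.(X + 0) + b.b.(X + X + (X + X))) + ((rec X. b.(b.X)\{b} + b.b.(X + 0) + b.b.(X + X + (X + X))) + (rec X. b.(b.X)\{b} + b.b.(X + 0) + b.b.(X + X + (X + X)))) :: --b--▸ s1, --b--▸ s2, --b--▸ s3
  s5 = (rec X. b.(b.X)\{b} + b.b.(X + 0) + b.b.(X + X + (X + X))) + 0 :: --b--▸ s1, --b--▸ s2, --b--▸ s3
LTS(Q): 6 reachable states
  t0 = rec X. b.(b.X)\{b} + b.b.(X + 0) + b.b.(X + X + (X + X)) + 0 :: --b--▸ t1, --b--▸ t2, --b--▸ t3
  t1 = (b.(rec X. b.(b.X)\{b} + b.b.(X + 0) + b.b.(X + X + (X + X)) + 0))\{b} :: deadlocked
  t2 = b.((rec X. b.(b.X)\{b} + b.b.(X + 0) + b.b.(X + X + (X + X)) + 0) + (rec X. b.(b.X)\{b} + b.b.(X + 0) + b.b.(X + X + (X + X)) + 0) + ((rec X. b.(b.X)\{b} + b.b.(X + 0) + b.b.(X + X + (X + X)) + 0) + (rec X. b.(b.X)\{b} + b.b.(X + 0) + b.b.(X + X + (X + X)) + 0))) :: --b--▸ t4
  t3 = b.((rec X. b.(b.X)\{b} + b.b.(X + 0) + b.b.(X + X + (X + X)) + 0) + 0) :: --b--▸ t5
  t4 = (rec X. b.(b.X)\{b} + b.b.(X + 0) + b.b.(X + X + (X + X)) + 0) + (rec X. b.(b.X)\{b} + b.b.(X + 0) + b.b.(X + X + (X + X)) + 0) + ((rec X. b.(b.X)\{b} + b.b.(X + 0) + b.b.(X + X + (X + X)) + 0) + (rec X. b.(b.X)\{b} + b.b.(X + 0) + b.b.(X + X + (X + X)) + 0)) :: --b--▸ t1, --b--▸ t2, --b--▸ t3
  t5 = (rec X. b.(b.X)\{b} + b.b.(X + 0) + b.b.(X + X + (X + X)) + 0) + 0 :: --b--▸ t1, --b--▸ t2, --b--▸ t3
Bisimilarity quotient blocks:
  B0 = {s0, s4, s5, t0, t4, t5}
  B1 = {s2, s3, t2, t3}
  B2 = {s1, t1}
s0 ∈ B0, t0 ∈ B0 → same block

YES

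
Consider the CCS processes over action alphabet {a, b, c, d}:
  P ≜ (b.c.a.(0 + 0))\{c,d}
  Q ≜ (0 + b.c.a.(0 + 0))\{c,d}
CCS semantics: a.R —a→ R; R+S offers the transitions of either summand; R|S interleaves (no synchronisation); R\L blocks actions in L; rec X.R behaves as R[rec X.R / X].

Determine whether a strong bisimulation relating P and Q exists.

LTS(P): 2 reachable states
  m0 = (b.c.a.(0 + 0))\{c,d} has moves -b-> m1
  m1 = (c.a.(0 + 0))\{c,d} has moves (no moves)
LTS(Q): 2 reachable states
  n0 = (0 + b.c.a.(0 + 0))\{c,d} has moves -b-> n1
  n1 = (c.a.(0 + 0))\{c,d} has moves (no moves)
Coarsest stable partition (strong bisimilarity classes):
  B0 = {m0, n0}
  B1 = {m1, n1}
m0 ∈ B0, n0 ∈ B0 → same block

bisimilar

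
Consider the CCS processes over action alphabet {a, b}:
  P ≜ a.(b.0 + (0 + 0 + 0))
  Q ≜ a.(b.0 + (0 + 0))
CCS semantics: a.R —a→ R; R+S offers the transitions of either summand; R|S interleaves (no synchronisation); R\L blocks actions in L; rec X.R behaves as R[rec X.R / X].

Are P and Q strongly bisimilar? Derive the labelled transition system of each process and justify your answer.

bisimilar

Reachable graph of P (3 states):
  p0 = a.(b.0 + (0 + 0 + 0)) | --a--▸ p1
  p1 = b.0 + (0 + 0 + 0) | --b--▸ p2
  p2 = 0 | deadlocked
Reachable graph of Q (3 states):
  q0 = a.(b.0 + (0 + 0)) | --a--▸ q1
  q1 = b.0 + (0 + 0) | --b--▸ q2
  q2 = 0 | deadlocked
Bisimilarity quotient blocks:
  B0 = {p0, q0}
  B1 = {p1, q1}
  B2 = {p2, q2}
p0 ∈ B0, q0 ∈ B0 → same block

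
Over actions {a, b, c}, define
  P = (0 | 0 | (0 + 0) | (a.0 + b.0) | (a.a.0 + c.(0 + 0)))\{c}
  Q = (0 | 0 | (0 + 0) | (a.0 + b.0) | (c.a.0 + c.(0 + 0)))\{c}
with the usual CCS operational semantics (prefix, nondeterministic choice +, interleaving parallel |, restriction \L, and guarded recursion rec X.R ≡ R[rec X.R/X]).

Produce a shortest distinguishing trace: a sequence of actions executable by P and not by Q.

P's transition system — 6 states:
  p0 = (0 | 0 | (0 + 0) | (a.0 + b.0) | (a.a.0 + c.(0 + 0)))\{c} ⊢ --a--▸ p1, --a--▸ p2, --b--▸ p2
  p1 = (0 | 0 | (0 + 0) | (a.0 + b.0) | a.0)\{c} ⊢ --a--▸ p3, --a--▸ p4, --b--▸ p4
  p2 = (0 | 0 | (0 + 0) | 0 | (a.a.0 + c.(0 + 0)))\{c} ⊢ --a--▸ p4
  p3 = (0 | 0 | (0 + 0) | (a.0 + b.0) | 0)\{c} ⊢ --a--▸ p5, --b--▸ p5
  p4 = (0 | 0 | (0 + 0) | 0 | a.0)\{c} ⊢ --a--▸ p5
  p5 = (0 | 0 | (0 + 0) | 0 | 0)\{c} ⊢ deadlocked
Q's transition system — 2 states:
  q0 = (0 | 0 | (0 + 0) | (a.0 + b.0) | (c.a.0 + c.(0 + 0)))\{c} ⊢ --a--▸ q1, --b--▸ q1
  q1 = (0 | 0 | (0 + 0) | 0 | (c.a.0 + c.(0 + 0)))\{c} ⊢ deadlocked
Run σ = ⟨aa⟩ on P: start {p0}
  step 1 (a): {p1, p2}
  step 2 (a): {p3, p4}
  — P admits the full trace.
Run σ = ⟨aa⟩ on Q: start {q0}
  step 1 (a): {q1}
  step 2 (a): ∅ (Q stuck)

aa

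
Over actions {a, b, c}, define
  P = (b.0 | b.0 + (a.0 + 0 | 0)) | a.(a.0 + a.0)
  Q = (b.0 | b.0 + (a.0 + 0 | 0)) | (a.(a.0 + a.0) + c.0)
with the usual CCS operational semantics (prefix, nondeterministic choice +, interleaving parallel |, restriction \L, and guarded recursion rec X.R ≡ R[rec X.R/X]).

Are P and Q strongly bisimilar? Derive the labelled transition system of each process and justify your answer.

not bisimilar

Reachable graph of P (15 states):
  s0 = (b.0 | b.0 + (a.0 + 0 | 0)) | a.(a.0 + a.0) → ··a··> s1, ··a··> s2, ··b··> s3, ··b··> s4
  s1 = (b.0 | b.0 + (a.0 + 0 | 0)) | (a.0 + a.0) → ··a··> s5, ··a··> s6, ··b··> s7, ··b··> s8
  s2 = 0 | a.(a.0 + a.0) → ··a··> s6
  s3 = 0 | b.0 | a.(a.0 + a.0) → ··a··> s7, ··b··> s9
  s4 = b.0 | 0 | a.(a.0 + a.0) → ··a··> s8, ··b··> s9
  s5 = (b.0 | b.0 + (a.0 + 0 | 0)) | 0 → ··a··> s10, ··b··> s11, ··b··> s12
  s6 = 0 | (a.0 + a.0) → ··a··> s10
  s7 = 0 | b.0 | (a.0 + a.0) → ··a··> s11, ··b··> s13
  s8 = b.0 | 0 | (a.0 + a.0) → ··a··> s12, ··b··> s13
  s9 = 0 | 0 | a.(a.0 + a.0) → ··a··> s13
  s10 = 0 | 0 → stopped
  s11 = 0 | b.0 | 0 → ··b··> s14
  s12 = b.0 | 0 | 0 → ··b··> s14
  s13 = 0 | 0 | (a.0 + a.0) → ··a··> s14
  s14 = 0 | 0 | 0 → stopped
Reachable graph of Q (15 states):
  t0 = (b.0 | b.0 + (a.0 + 0 | 0)) | (a.(a.0 + a.0) + c.0) → ··a··> t1, ··a··> t2, ··b··> t3, ··b··> t4, ··c··> t5
  t1 = (b.0 | b.0 + (a.0 + 0 | 0)) | (a.0 + a.0) → ··a··> t5, ··a··> t6, ··b··> t7, ··b··> t8
  t2 = 0 | (a.(a.0 + a.0) + c.0) → ··a··> t6, ··c··> t9
  t3 = 0 | b.0 | (a.(a.0 + a.0) + c.0) → ··a··> t7, ··b··> t10, ··c··> t11
  t4 = b.0 | 0 | (a.(a.0 + a.0) + c.0) → ··a··> t8, ··b··> t10, ··c··> t12
  t5 = (b.0 | b.0 + (a.0 + 0 | 0)) | 0 → ··a··> t9, ··b··> t11, ··b··> t12
  t6 = 0 | (a.0 + a.0) → ··a··> t9
  t7 = 0 | b.0 | (a.0 + a.0) → ··a··> t11, ··b··> t13
  t8 = b.0 | 0 | (a.0 + a.0) → ··a··> t12, ··b··> t13
  t9 = 0 | 0 → stopped
  t10 = 0 | 0 | (a.(a.0 + a.0) + c.0) → ··a··> t13, ··c··> t14
  t11 = 0 | b.0 | 0 → ··b··> t14
  t12 = b.0 | 0 | 0 → ··b··> t14
  t13 = 0 | 0 | (a.0 + a.0) → ··a··> t14
  t14 = 0 | 0 | 0 → stopped
Bisimilarity quotient blocks:
  B0 = {s0}
  B1 = {s2, s9}
  B2 = {s13, s6, t13, t6}
  B3 = {s10, s14, t14, t9}
  B4 = {s3, s4}
  B5 = {s7, s8, t7, t8}
  B6 = {s11, s12, t11, t12}
  B7 = {s1, t1}
  B8 = {s5, t5}
  B9 = {t0}
  B10 = {t10, t2}
  B11 = {t3, t4}
s0 ∈ B0, t0 ∈ B9 → different blocks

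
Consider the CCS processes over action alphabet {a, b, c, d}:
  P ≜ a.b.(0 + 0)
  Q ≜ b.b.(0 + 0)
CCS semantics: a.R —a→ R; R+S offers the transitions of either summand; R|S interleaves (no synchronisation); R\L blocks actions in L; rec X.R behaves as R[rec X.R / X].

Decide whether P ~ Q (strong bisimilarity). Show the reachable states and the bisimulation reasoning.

P's transition system — 3 states:
  u0 = a.b.(0 + 0) ⊢ --a--▸ u1
  u1 = b.(0 + 0) ⊢ --b--▸ u2
  u2 = 0 + 0 ⊢ stopped
Q's transition system — 3 states:
  v0 = b.b.(0 + 0) ⊢ --b--▸ v1
  v1 = b.(0 + 0) ⊢ --b--▸ v2
  v2 = 0 + 0 ⊢ stopped
Coarsest stable partition (strong bisimilarity classes):
  B0 = {u0}
  B1 = {u1, v1}
  B2 = {u2, v2}
  B3 = {v0}
u0 ∈ B0, v0 ∈ B3 → different blocks

P ≁ Q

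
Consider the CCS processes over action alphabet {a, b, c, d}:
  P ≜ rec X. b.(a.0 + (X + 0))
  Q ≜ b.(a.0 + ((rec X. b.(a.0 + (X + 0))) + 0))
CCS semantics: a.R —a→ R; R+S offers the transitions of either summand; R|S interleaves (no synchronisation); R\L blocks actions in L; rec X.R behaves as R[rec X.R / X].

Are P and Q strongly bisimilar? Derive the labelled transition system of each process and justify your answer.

bisimilar

P's transition system — 3 states:
  s0 = rec X. b.(a.0 + (X + 0)) :: =b=> s1
  s1 = a.0 + ((rec X. b.(a.0 + (X + 0))) + 0) :: =a=> s2, =b=> s1
  s2 = 0 :: stopped
Q's transition system — 3 states:
  t0 = b.(a.0 + ((rec X. b.(a.0 + (X + 0))) + 0)) :: =b=> t1
  t1 = a.0 + ((rec X. b.(a.0 + (X + 0))) + 0) :: =a=> t2, =b=> t1
  t2 = 0 :: stopped
Partition-refinement fixed point:
  B0 = {s0, t0}
  B1 = {s1, t1}
  B2 = {s2, t2}
s0 ∈ B0, t0 ∈ B0 → same block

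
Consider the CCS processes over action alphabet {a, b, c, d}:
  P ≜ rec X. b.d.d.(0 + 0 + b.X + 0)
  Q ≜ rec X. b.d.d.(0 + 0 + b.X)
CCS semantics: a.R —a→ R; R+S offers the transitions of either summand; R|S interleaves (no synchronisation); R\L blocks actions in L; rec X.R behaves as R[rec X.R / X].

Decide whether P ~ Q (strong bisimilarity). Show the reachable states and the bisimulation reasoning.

P's transition system — 4 states:
  m0 = rec X. b.d.d.(0 + 0 + b.X + 0) ⊢ -b-> m1
  m1 = d.d.(0 + 0 + b.(rec X. b.d.d.(0 + 0 + b.X + 0)) + 0) ⊢ -d-> m2
  m2 = d.(0 + 0 + b.(rec X. b.d.d.(0 + 0 + b.X + 0)) + 0) ⊢ -d-> m3
  m3 = 0 + 0 + b.(rec X. b.d.d.(0 + 0 + b.X + 0)) + 0 ⊢ -b-> m0
Q's transition system — 4 states:
  n0 = rec X. b.d.d.(0 + 0 + b.X) ⊢ -b-> n1
  n1 = d.d.(0 + 0 + b.(rec X. b.d.d.(0 + 0 + b.X))) ⊢ -d-> n2
  n2 = d.(0 + 0 + b.(rec X. b.d.d.(0 + 0 + b.X))) ⊢ -d-> n3
  n3 = 0 + 0 + b.(rec X. b.d.d.(0 + 0 + b.X)) ⊢ -b-> n0
Coarsest stable partition (strong bisimilarity classes):
  B0 = {m0, n0}
  B1 = {m1, n1}
  B2 = {m2, n2}
  B3 = {m3, n3}
m0 ∈ B0, n0 ∈ B0 → same block

bisimilar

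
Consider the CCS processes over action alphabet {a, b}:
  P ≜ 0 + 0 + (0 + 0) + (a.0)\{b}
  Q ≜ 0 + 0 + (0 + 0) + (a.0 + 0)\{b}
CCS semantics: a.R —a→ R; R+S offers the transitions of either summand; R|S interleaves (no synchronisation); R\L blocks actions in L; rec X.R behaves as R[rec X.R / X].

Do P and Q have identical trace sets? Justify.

YES

P's transition system — 2 states:
  u0 = 0 + 0 + (0 + 0) + (a.0)\{b} has moves =a=> u1
  u1 = 0\{b} has moves ∅
Q's transition system — 2 states:
  v0 = 0 + 0 + (0 + 0) + (a.0 + 0)\{b} has moves =a=> v1
  v1 = 0\{b} has moves ∅
Partition-refinement fixed point:
  B0 = {u0, v0}
  B1 = {u1, v1}
u0 ∈ B0, v0 ∈ B0 → same block
Bisimilar ⇒ trace-equivalent.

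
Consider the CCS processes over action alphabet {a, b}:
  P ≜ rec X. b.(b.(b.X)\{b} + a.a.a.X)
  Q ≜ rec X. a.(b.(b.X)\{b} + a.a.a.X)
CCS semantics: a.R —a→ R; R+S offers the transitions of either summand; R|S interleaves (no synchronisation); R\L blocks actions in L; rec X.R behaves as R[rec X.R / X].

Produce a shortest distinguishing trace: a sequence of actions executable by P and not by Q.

LTS(P): 5 reachable states
  s0 = rec X. b.(b.(b.X)\{b} + a.a.a.X) ⊢ =b=> s1
  s1 = b.(b.(rec X. b.(b.(b.X)\{b} + a.a.a.X)))\{b} + a.a.a.(rec X. b.(b.(b.X)\{b} + a.a.a.X)) ⊢ =a=> s2, =b=> s3
  s2 = a.a.(rec X. b.(b.(b.X)\{b} + a.a.a.X)) ⊢ =a=> s4
  s3 = (b.(rec X. b.(b.(b.X)\{b} + a.a.a.X)))\{b} ⊢ stopped
  s4 = a.(rec X. b.(b.(b.X)\{b} + a.a.a.X)) ⊢ =a=> s0
LTS(Q): 5 reachable states
  t0 = rec X. a.(b.(b.X)\{b} + a.a.a.X) ⊢ =a=> t1
  t1 = b.(b.(rec X. a.(b.(b.X)\{b} + a.a.a.X)))\{b} + a.a.a.(rec X. a.(b.(b.X)\{b} + a.a.a.X)) ⊢ =a=> t2, =b=> t3
  t2 = a.a.(rec X. a.(b.(b.X)\{b} + a.a.a.X)) ⊢ =a=> t4
  t3 = (b.(rec X. a.(b.(b.X)\{b} + a.a.a.X)))\{b} ⊢ stopped
  t4 = a.(rec X. a.(b.(b.X)\{b} + a.a.a.X)) ⊢ =a=> t0
Run σ = ⟨b⟩ on P: start {s0}
  after b @ step 1: {s1}
  P completes σ.
Run σ = ⟨b⟩ on Q: start {t0}
  after b @ step 1: ∅  — Q cannot continue

b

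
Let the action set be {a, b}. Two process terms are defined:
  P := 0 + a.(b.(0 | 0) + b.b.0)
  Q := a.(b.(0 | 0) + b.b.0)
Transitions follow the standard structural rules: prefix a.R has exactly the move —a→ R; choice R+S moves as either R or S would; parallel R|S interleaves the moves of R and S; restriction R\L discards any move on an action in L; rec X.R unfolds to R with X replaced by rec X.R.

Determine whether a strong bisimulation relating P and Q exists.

LTS(P): 5 reachable states
  m0 = 0 + a.(b.(0 | 0) + b.b.0) :: --a--▸ m1
  m1 = b.(0 | 0) + b.b.0 :: --b--▸ m2, --b--▸ m3
  m2 = 0 | 0 :: ∅
  m3 = b.0 :: --b--▸ m4
  m4 = 0 :: ∅
LTS(Q): 5 reachable states
  n0 = a.(b.(0 | 0) + b.b.0) :: --a--▸ n1
  n1 = b.(0 | 0) + b.b.0 :: --b--▸ n2, --b--▸ n3
  n2 = 0 | 0 :: ∅
  n3 = b.0 :: --b--▸ n4
  n4 = 0 :: ∅
Partition-refinement fixed point:
  B0 = {m0, n0}
  B1 = {m1, n1}
  B2 = {m3, n3}
  B3 = {m2, m4, n2, n4}
m0 ∈ B0, n0 ∈ B0 → same block

YES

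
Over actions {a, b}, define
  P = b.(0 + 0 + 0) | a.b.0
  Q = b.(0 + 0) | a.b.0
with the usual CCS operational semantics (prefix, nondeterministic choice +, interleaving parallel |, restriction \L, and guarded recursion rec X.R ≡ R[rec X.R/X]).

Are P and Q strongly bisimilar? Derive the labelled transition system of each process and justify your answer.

Reachable graph of P (6 states):
  m0 = b.(0 + 0 + 0) | a.b.0 → =a=> m1, =b=> m2
  m1 = b.(0 + 0 + 0) | b.0 → =b=> m3, =b=> m4
  m2 = (0 + 0 + 0) | a.b.0 → =a=> m3
  m3 = (0 + 0 + 0) | b.0 → =b=> m5
  m4 = b.(0 + 0 + 0) | 0 → =b=> m5
  m5 = (0 + 0 + 0) | 0 → ∅
Reachable graph of Q (6 states):
  n0 = b.(0 + 0) | a.b.0 → =a=> n1, =b=> n2
  n1 = b.(0 + 0) | b.0 → =b=> n3, =b=> n4
  n2 = (0 + 0) | a.b.0 → =a=> n3
  n3 = (0 + 0) | b.0 → =b=> n5
  n4 = b.(0 + 0) | 0 → =b=> n5
  n5 = (0 + 0) | 0 → ∅
Bisimilarity quotient blocks:
  B0 = {m0, n0}
  B1 = {m1, n1}
  B2 = {m3, m4, n3, n4}
  B3 = {m5, n5}
  B4 = {m2, n2}
m0 ∈ B0, n0 ∈ B0 → same block

YES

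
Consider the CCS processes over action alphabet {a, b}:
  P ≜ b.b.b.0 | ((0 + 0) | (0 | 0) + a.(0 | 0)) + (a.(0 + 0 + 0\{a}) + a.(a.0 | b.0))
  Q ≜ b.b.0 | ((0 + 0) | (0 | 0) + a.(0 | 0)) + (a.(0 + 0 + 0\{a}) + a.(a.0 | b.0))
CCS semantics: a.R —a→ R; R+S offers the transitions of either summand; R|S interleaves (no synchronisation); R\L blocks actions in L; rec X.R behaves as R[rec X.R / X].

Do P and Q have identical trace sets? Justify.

LTS(P): 13 reachable states
  p0 = b.b.b.0 | ((0 + 0) | (0 | 0) + a.(0 | 0)) + (a.(0 + 0 + 0\{a}) + a.(a.0 | b.0)) | ··a··> p1, ··a··> p2, ··a··> p3, ··b··> p4
  p1 = 0 + 0 + 0\{a} | ·
  p2 = a.0 | b.0 | ··a··> p5, ··b··> p6
  p3 = b.b.b.0 | (0 | 0) | ··b··> p7
  p4 = b.b.0 | ((0 + 0) | (0 | 0) + a.(0 | 0)) | ··a··> p7, ··b··> p8
  p5 = 0 | b.0 | ··b··> p9
  p6 = a.0 | 0 | ··a··> p9
  p7 = b.b.0 | (0 | 0) | ··b··> p10
  p8 = b.0 | ((0 + 0) | (0 | 0) + a.(0 | 0)) | ··a··> p10, ··b··> p11
  p9 = 0 | 0 | ·
  p10 = b.0 | (0 | 0) | ··b··> p12
  p11 = 0 | ((0 + 0) | (0 | 0) + a.(0 | 0)) | ··a··> p12
  p12 = 0 | (0 | 0) | ·
LTS(Q): 11 reachable states
  q0 = b.b.0 | ((0 + 0) | (0 | 0) + a.(0 | 0)) + (a.(0 + 0 + 0\{a}) + a.(a.0 | b.0)) | ··a··> q1, ··a··> q2, ··a··> q3, ··b··> q4
  q1 = 0 + 0 + 0\{a} | ·
  q2 = a.0 | b.0 | ··a··> q5, ··b··> q6
  q3 = b.b.0 | (0 | 0) | ··b··> q7
  q4 = b.0 | ((0 + 0) | (0 | 0) + a.(0 | 0)) | ··a··> q7, ··b··> q8
  q5 = 0 | b.0 | ··b··> q9
  q6 = a.0 | 0 | ··a··> q9
  q7 = b.0 | (0 | 0) | ··b··> q10
  q8 = 0 | ((0 + 0) | (0 | 0) + a.(0 | 0)) | ··a··> q10
  q9 = 0 | 0 | ·
  q10 = 0 | (0 | 0) | ·
Executing bbb from P (initial set {p0}):
  after b @ step 1: {p4}
  after b @ step 2: {p8}
  after b @ step 3: {p11}
  ✓ P
Executing bbb from Q (initial set {q0}):
  after b @ step 1: {q4}
  after b @ step 2: {q8}
  after b @ step 3: ∅ (Q stuck)

traces(P) ≠ traces(Q) — witness ⟨bbb⟩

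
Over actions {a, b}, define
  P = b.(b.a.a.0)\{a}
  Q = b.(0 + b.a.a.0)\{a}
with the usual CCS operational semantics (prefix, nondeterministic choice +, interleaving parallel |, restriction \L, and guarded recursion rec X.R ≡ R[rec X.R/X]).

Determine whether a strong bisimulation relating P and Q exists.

bisimilar

LTS(P): 3 reachable states
  m0 = b.(b.a.a.0)\{a} :: --b--▸ m1
  m1 = (b.a.a.0)\{a} :: --b--▸ m2
  m2 = (a.a.0)\{a} :: stopped
LTS(Q): 3 reachable states
  n0 = b.(0 + b.a.a.0)\{a} :: --b--▸ n1
  n1 = (0 + b.a.a.0)\{a} :: --b--▸ n2
  n2 = (a.a.0)\{a} :: stopped
Coarsest stable partition (strong bisimilarity classes):
  B0 = {m0, n0}
  B1 = {m1, n1}
  B2 = {m2, n2}
m0 ∈ B0, n0 ∈ B0 → same block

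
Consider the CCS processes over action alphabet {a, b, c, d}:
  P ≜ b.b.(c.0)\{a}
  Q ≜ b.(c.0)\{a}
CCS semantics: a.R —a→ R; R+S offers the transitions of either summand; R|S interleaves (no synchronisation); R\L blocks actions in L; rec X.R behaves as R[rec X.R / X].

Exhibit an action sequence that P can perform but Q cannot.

bb

Reachable graph of P (4 states):
  m0 = b.b.(c.0)\{a} ⊢ =b=> m1
  m1 = b.(c.0)\{a} ⊢ =b=> m2
  m2 = (c.0)\{a} ⊢ =c=> m3
  m3 = 0\{a} ⊢ ·
Reachable graph of Q (3 states):
  n0 = b.(c.0)\{a} ⊢ =b=> n1
  n1 = (c.0)\{a} ⊢ =c=> n2
  n2 = 0\{a} ⊢ ·
Executing bb from P (initial set {m0}):
  after b @ step 1: {m1}
  after b @ step 2: {m2}
  ✓ P
Executing bb from Q (initial set {n0}):
  after b @ step 1: {n1}
  after b @ step 2: no successor for Q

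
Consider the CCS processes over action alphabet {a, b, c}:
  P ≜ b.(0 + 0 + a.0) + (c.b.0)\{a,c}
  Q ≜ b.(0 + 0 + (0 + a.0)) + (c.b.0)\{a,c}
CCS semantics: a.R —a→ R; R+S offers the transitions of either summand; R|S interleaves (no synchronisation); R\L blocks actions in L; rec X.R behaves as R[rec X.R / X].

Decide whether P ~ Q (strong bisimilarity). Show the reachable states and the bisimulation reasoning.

P's transition system — 3 states:
  u0 = b.(0 + 0 + a.0) + (c.b.0)\{a,c} ⊢ ··b··> u1
  u1 = 0 + 0 + a.0 ⊢ ··a··> u2
  u2 = 0 ⊢ deadlocked
Q's transition system — 3 states:
  v0 = b.(0 + 0 + (0 + a.0)) + (c.b.0)\{a,c} ⊢ ··b··> v1
  v1 = 0 + 0 + (0 + a.0) ⊢ ··a··> v2
  v2 = 0 ⊢ deadlocked
Coarsest stable partition (strong bisimilarity classes):
  B0 = {u0, v0}
  B1 = {u1, v1}
  B2 = {u2, v2}
u0 ∈ B0, v0 ∈ B0 → same block

bisimilar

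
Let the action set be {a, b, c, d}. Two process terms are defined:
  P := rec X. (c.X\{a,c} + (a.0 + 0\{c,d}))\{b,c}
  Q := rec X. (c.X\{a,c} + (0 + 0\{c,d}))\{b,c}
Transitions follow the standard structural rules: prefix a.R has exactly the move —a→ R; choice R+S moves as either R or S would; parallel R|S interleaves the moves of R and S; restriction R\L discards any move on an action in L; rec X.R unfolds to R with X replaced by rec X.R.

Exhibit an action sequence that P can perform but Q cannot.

P's transition system — 2 states:
  u0 = rec X. (c.X\{a,c} + (a.0 + 0\{c,d}))\{b,c} | ··a··> u1
  u1 = 0\{b,c} | ∅
Q's transition system — 1 states:
  v0 = rec X. (c.X\{a,c} + (0 + 0\{c,d}))\{b,c} | ∅
Run σ = ⟨a⟩ on P: start {u0}
  after a @ step 1: {u1}
  ✓ P
Run σ = ⟨a⟩ on Q: start {v0}
  after a @ step 1: ∅ (Q stuck)

a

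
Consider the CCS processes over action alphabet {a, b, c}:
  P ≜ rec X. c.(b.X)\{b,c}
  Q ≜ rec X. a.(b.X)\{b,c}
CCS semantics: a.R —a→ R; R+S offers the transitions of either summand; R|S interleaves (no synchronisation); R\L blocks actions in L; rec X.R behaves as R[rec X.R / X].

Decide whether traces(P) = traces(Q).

LTS(P): 2 reachable states
  s0 = rec X. c.(b.X)\{b,c} | -c-> s1
  s1 = (b.(rec X. c.(b.X)\{b,c}))\{b,c} | (no moves)
LTS(Q): 2 reachable states
  t0 = rec X. a.(b.X)\{b,c} | -a-> t1
  t1 = (b.(rec X. a.(b.X)\{b,c}))\{b,c} | (no moves)
Executing c from P (initial set {s0}):
  step 1 (c): {s1}
  — P admits the full trace.
Executing c from Q (initial set {t0}):
  step 1 (c): ∅  — Q cannot continue

traces(P) ≠ traces(Q) — witness ⟨c⟩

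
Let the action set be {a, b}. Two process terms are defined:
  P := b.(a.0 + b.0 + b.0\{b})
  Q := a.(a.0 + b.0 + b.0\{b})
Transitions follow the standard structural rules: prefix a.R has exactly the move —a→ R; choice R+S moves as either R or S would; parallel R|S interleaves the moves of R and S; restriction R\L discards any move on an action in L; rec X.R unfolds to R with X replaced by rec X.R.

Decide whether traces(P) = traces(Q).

P's transition system — 4 states:
  m0 = b.(a.0 + b.0 + b.0\{b}) | =b=> m1
  m1 = a.0 + b.0 + b.0\{b} | =a=> m2, =b=> m2, =b=> m3
  m2 = 0 | deadlocked
  m3 = 0\{b} | deadlocked
Q's transition system — 4 states:
  n0 = a.(a.0 + b.0 + b.0\{b}) | =a=> n1
  n1 = a.0 + b.0 + b.0\{b} | =a=> n2, =b=> n2, =b=> n3
  n2 = 0 | deadlocked
  n3 = 0\{b} | deadlocked
Run σ = ⟨b⟩ on P: start {m0}
  [1] b ⇒ {m1}
  P completes σ.
Run σ = ⟨b⟩ on Q: start {n0}
  [1] b ⇒ ∅ (Q stuck)

traces(P) ≠ traces(Q) — witness ⟨b⟩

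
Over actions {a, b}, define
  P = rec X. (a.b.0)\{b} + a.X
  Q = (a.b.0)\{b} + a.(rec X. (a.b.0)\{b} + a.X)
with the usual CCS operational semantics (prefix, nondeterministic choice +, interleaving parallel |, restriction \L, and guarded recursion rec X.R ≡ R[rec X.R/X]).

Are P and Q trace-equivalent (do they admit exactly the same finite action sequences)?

trace-equivalent

LTS(P): 2 reachable states
  u0 = rec X. (a.b.0)\{b} + a.X | --a--▸ u0, --a--▸ u1
  u1 = (b.0)\{b} | ∅
LTS(Q): 3 reachable states
  v0 = (a.b.0)\{b} + a.(rec X. (a.b.0)\{b} + a.X) | --a--▸ v1, --a--▸ v2
  v1 = (b.0)\{b} | ∅
  v2 = rec X. (a.b.0)\{b} + a.X | --a--▸ v1, --a--▸ v2
Bisimilarity quotient blocks:
  B0 = {u0, v0, v2}
  B1 = {u1, v1}
u0 ∈ B0, v0 ∈ B0 → same block
Bisimilar ⇒ trace-equivalent.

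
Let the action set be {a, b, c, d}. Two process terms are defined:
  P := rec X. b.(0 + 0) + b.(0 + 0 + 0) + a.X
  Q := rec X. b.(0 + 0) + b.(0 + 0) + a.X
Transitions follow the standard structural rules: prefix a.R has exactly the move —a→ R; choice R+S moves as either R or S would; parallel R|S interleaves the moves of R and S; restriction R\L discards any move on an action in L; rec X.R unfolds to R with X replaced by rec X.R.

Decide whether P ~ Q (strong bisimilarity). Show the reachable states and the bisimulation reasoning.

LTS(P): 3 reachable states
  m0 = rec X. b.(0 + 0) + b.(0 + 0 + 0) + a.X | --a--▸ m0, --b--▸ m1, --b--▸ m2
  m1 = 0 + 0 | deadlocked
  m2 = 0 + 0 + 0 | deadlocked
LTS(Q): 2 reachable states
  n0 = rec X. b.(0 + 0) + b.(0 + 0) + a.X | --a--▸ n0, --b--▸ n1
  n1 = 0 + 0 | deadlocked
Coarsest stable partition (strong bisimilarity classes):
  B0 = {m0, n0}
  B1 = {m1, m2, n1}
m0 ∈ B0, n0 ∈ B0 → same block

bisimilar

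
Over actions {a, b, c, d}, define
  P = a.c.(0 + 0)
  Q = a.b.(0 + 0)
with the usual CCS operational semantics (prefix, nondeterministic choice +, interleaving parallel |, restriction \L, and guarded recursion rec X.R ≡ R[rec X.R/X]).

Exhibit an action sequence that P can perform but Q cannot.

Reachable graph of P (3 states):
  u0 = a.c.(0 + 0) → —a→ u1
  u1 = c.(0 + 0) → —c→ u2
  u2 = 0 + 0 → ·
Reachable graph of Q (3 states):
  v0 = a.b.(0 + 0) → —a→ v1
  v1 = b.(0 + 0) → —b→ v2
  v2 = 0 + 0 → ·
Run σ = ⟨ac⟩ on P: start {u0}
  [1] a ⇒ {u1}
  [2] c ⇒ {u2}
  P completes σ.
Run σ = ⟨ac⟩ on Q: start {v0}
  [1] a ⇒ {v1}
  [2] c ⇒ ∅ (Q stuck)

ac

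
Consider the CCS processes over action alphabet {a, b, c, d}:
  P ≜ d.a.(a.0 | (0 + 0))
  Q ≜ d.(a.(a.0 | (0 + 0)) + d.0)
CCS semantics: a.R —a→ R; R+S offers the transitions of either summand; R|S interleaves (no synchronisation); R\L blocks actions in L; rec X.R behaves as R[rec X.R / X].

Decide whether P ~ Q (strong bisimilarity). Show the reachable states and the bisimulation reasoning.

Reachable graph of P (4 states):
  s0 = d.a.(a.0 | (0 + 0)) has moves =d=> s1
  s1 = a.(a.0 | (0 + 0)) has moves =a=> s2
  s2 = a.0 | (0 + 0) has moves =a=> s3
  s3 = 0 | (0 + 0) has moves ·
Reachable graph of Q (5 states):
  t0 = d.(a.(a.0 | (0 + 0)) + d.0) has moves =d=> t1
  t1 = a.(a.0 | (0 + 0)) + d.0 has moves =a=> t2, =d=> t3
  t2 = a.0 | (0 + 0) has moves =a=> t4
  t3 = 0 has moves ·
  t4 = 0 | (0 + 0) has moves ·
Coarsest stable partition (strong bisimilarity classes):
  B0 = {s0}
  B1 = {s1}
  B2 = {s2, t2}
  B3 = {s3, t3, t4}
  B4 = {t0}
  B5 = {t1}
s0 ∈ B0, t0 ∈ B4 → different blocks

not bisimilar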